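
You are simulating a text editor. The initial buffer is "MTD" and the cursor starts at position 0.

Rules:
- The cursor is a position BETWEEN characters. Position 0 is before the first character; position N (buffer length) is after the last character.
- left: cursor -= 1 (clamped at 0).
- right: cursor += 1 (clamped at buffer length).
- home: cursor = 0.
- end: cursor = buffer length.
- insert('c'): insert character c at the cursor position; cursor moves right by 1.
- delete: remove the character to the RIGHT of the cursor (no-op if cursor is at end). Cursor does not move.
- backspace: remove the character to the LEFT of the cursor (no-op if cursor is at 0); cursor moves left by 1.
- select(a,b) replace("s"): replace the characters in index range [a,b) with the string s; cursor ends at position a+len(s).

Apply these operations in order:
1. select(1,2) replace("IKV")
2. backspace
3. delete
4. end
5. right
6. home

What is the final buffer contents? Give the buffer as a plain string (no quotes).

After op 1 (select(1,2) replace("IKV")): buf='MIKVD' cursor=4
After op 2 (backspace): buf='MIKD' cursor=3
After op 3 (delete): buf='MIK' cursor=3
After op 4 (end): buf='MIK' cursor=3
After op 5 (right): buf='MIK' cursor=3
After op 6 (home): buf='MIK' cursor=0

Answer: MIK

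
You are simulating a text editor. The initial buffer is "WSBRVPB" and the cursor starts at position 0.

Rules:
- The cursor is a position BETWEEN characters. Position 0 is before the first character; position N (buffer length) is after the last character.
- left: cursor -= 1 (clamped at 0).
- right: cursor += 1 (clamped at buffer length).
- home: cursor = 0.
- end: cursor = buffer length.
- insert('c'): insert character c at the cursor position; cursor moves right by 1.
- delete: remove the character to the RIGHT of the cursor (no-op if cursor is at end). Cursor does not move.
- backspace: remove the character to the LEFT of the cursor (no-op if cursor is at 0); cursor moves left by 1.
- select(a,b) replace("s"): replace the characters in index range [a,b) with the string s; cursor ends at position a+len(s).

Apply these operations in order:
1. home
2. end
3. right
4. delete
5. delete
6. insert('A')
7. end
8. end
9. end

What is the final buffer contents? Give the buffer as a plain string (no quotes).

After op 1 (home): buf='WSBRVPB' cursor=0
After op 2 (end): buf='WSBRVPB' cursor=7
After op 3 (right): buf='WSBRVPB' cursor=7
After op 4 (delete): buf='WSBRVPB' cursor=7
After op 5 (delete): buf='WSBRVPB' cursor=7
After op 6 (insert('A')): buf='WSBRVPBA' cursor=8
After op 7 (end): buf='WSBRVPBA' cursor=8
After op 8 (end): buf='WSBRVPBA' cursor=8
After op 9 (end): buf='WSBRVPBA' cursor=8

Answer: WSBRVPBA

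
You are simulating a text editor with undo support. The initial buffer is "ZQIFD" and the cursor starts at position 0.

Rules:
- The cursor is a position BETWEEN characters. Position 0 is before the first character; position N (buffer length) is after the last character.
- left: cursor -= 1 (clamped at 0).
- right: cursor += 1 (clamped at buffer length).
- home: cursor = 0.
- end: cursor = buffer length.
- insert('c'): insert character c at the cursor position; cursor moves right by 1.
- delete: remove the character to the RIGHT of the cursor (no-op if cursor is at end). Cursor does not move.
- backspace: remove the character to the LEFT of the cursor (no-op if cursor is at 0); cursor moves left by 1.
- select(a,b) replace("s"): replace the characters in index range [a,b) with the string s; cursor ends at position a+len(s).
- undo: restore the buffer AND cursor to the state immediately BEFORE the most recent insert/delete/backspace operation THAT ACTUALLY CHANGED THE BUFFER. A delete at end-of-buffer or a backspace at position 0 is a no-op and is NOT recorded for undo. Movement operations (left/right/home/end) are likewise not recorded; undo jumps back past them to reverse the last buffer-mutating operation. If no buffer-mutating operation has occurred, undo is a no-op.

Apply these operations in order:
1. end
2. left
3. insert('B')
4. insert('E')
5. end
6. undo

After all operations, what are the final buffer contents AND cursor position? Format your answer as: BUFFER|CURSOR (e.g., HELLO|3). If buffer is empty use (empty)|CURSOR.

After op 1 (end): buf='ZQIFD' cursor=5
After op 2 (left): buf='ZQIFD' cursor=4
After op 3 (insert('B')): buf='ZQIFBD' cursor=5
After op 4 (insert('E')): buf='ZQIFBED' cursor=6
After op 5 (end): buf='ZQIFBED' cursor=7
After op 6 (undo): buf='ZQIFBD' cursor=5

Answer: ZQIFBD|5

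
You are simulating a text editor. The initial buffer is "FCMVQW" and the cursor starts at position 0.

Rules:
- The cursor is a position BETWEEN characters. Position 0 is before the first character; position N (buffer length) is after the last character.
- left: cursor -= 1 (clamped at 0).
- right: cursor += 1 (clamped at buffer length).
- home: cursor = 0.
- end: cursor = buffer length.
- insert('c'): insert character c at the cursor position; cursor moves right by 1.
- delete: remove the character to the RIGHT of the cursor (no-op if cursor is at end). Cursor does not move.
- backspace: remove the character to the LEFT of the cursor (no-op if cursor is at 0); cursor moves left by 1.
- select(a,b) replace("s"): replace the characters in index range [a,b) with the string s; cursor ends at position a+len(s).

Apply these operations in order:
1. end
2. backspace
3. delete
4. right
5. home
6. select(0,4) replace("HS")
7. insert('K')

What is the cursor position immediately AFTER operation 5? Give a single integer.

After op 1 (end): buf='FCMVQW' cursor=6
After op 2 (backspace): buf='FCMVQ' cursor=5
After op 3 (delete): buf='FCMVQ' cursor=5
After op 4 (right): buf='FCMVQ' cursor=5
After op 5 (home): buf='FCMVQ' cursor=0

Answer: 0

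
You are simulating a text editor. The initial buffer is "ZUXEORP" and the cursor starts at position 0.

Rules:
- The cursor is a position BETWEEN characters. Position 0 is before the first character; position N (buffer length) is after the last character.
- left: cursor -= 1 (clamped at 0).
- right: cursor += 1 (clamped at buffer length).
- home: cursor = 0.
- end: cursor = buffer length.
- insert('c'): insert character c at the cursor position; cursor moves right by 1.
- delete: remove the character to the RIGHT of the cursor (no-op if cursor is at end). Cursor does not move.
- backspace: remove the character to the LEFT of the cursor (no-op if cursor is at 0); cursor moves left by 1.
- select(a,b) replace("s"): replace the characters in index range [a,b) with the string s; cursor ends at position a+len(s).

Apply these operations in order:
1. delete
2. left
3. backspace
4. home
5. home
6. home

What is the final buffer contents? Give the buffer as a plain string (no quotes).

After op 1 (delete): buf='UXEORP' cursor=0
After op 2 (left): buf='UXEORP' cursor=0
After op 3 (backspace): buf='UXEORP' cursor=0
After op 4 (home): buf='UXEORP' cursor=0
After op 5 (home): buf='UXEORP' cursor=0
After op 6 (home): buf='UXEORP' cursor=0

Answer: UXEORP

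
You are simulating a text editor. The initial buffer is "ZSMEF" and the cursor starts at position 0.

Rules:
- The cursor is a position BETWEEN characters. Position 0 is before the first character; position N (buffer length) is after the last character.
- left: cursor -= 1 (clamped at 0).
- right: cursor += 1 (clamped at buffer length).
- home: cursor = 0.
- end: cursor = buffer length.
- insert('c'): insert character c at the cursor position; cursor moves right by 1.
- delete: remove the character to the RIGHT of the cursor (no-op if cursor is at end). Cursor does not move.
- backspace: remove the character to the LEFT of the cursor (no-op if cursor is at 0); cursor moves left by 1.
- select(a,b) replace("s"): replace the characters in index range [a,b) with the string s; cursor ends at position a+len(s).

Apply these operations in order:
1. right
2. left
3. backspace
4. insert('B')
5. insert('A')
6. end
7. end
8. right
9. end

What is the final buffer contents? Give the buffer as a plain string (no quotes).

After op 1 (right): buf='ZSMEF' cursor=1
After op 2 (left): buf='ZSMEF' cursor=0
After op 3 (backspace): buf='ZSMEF' cursor=0
After op 4 (insert('B')): buf='BZSMEF' cursor=1
After op 5 (insert('A')): buf='BAZSMEF' cursor=2
After op 6 (end): buf='BAZSMEF' cursor=7
After op 7 (end): buf='BAZSMEF' cursor=7
After op 8 (right): buf='BAZSMEF' cursor=7
After op 9 (end): buf='BAZSMEF' cursor=7

Answer: BAZSMEF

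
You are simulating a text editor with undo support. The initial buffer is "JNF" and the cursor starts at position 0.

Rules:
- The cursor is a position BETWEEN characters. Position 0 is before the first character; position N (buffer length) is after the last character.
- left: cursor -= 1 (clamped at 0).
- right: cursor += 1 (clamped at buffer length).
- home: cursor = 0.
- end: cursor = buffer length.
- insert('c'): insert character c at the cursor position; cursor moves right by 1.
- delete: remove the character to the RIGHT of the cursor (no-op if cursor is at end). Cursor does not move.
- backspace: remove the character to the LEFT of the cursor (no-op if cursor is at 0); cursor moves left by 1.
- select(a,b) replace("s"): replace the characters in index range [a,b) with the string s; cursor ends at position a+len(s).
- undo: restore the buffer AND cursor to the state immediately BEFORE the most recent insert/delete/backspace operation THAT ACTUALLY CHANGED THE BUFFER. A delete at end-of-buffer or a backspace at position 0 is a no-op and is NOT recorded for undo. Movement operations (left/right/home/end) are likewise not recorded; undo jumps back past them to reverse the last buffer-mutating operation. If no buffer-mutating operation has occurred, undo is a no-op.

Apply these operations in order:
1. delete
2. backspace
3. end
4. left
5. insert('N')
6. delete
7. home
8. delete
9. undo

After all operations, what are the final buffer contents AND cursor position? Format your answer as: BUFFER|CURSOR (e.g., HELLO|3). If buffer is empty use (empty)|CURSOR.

Answer: NN|0

Derivation:
After op 1 (delete): buf='NF' cursor=0
After op 2 (backspace): buf='NF' cursor=0
After op 3 (end): buf='NF' cursor=2
After op 4 (left): buf='NF' cursor=1
After op 5 (insert('N')): buf='NNF' cursor=2
After op 6 (delete): buf='NN' cursor=2
After op 7 (home): buf='NN' cursor=0
After op 8 (delete): buf='N' cursor=0
After op 9 (undo): buf='NN' cursor=0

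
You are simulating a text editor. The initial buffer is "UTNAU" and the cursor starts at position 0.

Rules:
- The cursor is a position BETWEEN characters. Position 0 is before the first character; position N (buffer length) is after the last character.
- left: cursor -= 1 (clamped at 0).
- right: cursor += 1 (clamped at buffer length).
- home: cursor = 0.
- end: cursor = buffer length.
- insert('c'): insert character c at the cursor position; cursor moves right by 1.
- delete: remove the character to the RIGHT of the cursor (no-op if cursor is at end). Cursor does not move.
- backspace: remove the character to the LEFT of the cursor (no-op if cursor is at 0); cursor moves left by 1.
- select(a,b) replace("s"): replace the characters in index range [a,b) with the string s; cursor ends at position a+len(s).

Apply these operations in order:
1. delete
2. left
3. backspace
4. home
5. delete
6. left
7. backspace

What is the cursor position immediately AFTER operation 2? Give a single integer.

After op 1 (delete): buf='TNAU' cursor=0
After op 2 (left): buf='TNAU' cursor=0

Answer: 0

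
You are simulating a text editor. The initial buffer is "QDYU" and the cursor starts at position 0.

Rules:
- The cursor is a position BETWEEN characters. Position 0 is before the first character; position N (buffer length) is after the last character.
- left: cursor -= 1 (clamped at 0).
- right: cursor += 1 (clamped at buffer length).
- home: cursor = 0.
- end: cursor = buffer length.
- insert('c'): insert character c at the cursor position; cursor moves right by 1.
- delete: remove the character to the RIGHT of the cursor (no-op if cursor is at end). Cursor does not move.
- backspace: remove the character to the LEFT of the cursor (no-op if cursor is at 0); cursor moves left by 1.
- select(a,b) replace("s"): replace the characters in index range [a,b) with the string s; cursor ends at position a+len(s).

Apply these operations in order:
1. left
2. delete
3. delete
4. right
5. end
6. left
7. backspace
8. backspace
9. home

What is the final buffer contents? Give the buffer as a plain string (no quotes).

After op 1 (left): buf='QDYU' cursor=0
After op 2 (delete): buf='DYU' cursor=0
After op 3 (delete): buf='YU' cursor=0
After op 4 (right): buf='YU' cursor=1
After op 5 (end): buf='YU' cursor=2
After op 6 (left): buf='YU' cursor=1
After op 7 (backspace): buf='U' cursor=0
After op 8 (backspace): buf='U' cursor=0
After op 9 (home): buf='U' cursor=0

Answer: U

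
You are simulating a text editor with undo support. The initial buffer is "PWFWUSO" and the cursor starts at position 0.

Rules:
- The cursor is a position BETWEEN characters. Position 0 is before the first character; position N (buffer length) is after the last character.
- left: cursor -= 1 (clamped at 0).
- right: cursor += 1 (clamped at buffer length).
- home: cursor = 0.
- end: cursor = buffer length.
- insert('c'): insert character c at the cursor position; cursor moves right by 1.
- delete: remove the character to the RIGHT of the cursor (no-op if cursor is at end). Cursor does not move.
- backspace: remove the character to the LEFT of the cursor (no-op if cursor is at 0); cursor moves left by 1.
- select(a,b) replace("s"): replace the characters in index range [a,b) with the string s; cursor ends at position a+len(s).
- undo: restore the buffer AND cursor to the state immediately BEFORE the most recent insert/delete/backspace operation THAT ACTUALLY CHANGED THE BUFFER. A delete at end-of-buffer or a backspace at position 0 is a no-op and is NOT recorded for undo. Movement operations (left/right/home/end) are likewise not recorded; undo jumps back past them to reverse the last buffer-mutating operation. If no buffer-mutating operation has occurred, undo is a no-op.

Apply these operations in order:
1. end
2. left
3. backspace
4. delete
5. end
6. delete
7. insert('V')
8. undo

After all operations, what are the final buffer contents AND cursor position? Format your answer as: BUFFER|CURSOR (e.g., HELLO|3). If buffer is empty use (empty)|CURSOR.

Answer: PWFWU|5

Derivation:
After op 1 (end): buf='PWFWUSO' cursor=7
After op 2 (left): buf='PWFWUSO' cursor=6
After op 3 (backspace): buf='PWFWUO' cursor=5
After op 4 (delete): buf='PWFWU' cursor=5
After op 5 (end): buf='PWFWU' cursor=5
After op 6 (delete): buf='PWFWU' cursor=5
After op 7 (insert('V')): buf='PWFWUV' cursor=6
After op 8 (undo): buf='PWFWU' cursor=5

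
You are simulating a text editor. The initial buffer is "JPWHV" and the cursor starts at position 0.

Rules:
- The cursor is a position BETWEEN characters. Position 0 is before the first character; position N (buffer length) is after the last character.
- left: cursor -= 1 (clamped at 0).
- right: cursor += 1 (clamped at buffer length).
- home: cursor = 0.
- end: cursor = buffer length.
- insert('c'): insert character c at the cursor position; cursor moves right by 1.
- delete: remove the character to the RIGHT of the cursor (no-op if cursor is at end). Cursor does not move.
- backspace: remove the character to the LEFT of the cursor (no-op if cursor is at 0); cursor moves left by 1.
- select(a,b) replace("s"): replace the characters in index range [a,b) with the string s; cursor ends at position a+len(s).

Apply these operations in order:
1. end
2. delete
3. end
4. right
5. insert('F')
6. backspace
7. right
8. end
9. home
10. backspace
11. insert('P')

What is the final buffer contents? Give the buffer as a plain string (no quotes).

Answer: PJPWHV

Derivation:
After op 1 (end): buf='JPWHV' cursor=5
After op 2 (delete): buf='JPWHV' cursor=5
After op 3 (end): buf='JPWHV' cursor=5
After op 4 (right): buf='JPWHV' cursor=5
After op 5 (insert('F')): buf='JPWHVF' cursor=6
After op 6 (backspace): buf='JPWHV' cursor=5
After op 7 (right): buf='JPWHV' cursor=5
After op 8 (end): buf='JPWHV' cursor=5
After op 9 (home): buf='JPWHV' cursor=0
After op 10 (backspace): buf='JPWHV' cursor=0
After op 11 (insert('P')): buf='PJPWHV' cursor=1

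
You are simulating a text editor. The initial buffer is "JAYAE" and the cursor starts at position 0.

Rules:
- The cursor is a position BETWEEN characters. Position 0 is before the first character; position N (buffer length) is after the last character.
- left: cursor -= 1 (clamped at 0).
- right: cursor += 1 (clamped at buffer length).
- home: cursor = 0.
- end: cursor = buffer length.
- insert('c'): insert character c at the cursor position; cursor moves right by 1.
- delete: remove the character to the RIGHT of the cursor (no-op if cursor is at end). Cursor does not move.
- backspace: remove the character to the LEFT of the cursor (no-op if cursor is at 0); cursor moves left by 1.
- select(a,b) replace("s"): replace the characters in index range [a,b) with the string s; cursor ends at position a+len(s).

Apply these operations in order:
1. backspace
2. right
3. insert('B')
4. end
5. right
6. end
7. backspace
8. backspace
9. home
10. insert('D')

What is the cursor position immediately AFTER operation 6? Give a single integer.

Answer: 6

Derivation:
After op 1 (backspace): buf='JAYAE' cursor=0
After op 2 (right): buf='JAYAE' cursor=1
After op 3 (insert('B')): buf='JBAYAE' cursor=2
After op 4 (end): buf='JBAYAE' cursor=6
After op 5 (right): buf='JBAYAE' cursor=6
After op 6 (end): buf='JBAYAE' cursor=6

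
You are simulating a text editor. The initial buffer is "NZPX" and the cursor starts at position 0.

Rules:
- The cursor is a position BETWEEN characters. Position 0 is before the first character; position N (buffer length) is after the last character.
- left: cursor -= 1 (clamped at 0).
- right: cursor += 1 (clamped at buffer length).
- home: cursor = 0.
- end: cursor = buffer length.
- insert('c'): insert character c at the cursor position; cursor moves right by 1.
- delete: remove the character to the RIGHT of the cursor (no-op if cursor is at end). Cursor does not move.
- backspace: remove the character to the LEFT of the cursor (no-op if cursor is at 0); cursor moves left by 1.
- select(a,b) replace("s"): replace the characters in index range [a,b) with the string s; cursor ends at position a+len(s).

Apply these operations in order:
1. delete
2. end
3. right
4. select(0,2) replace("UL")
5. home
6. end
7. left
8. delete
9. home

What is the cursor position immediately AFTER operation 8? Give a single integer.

Answer: 2

Derivation:
After op 1 (delete): buf='ZPX' cursor=0
After op 2 (end): buf='ZPX' cursor=3
After op 3 (right): buf='ZPX' cursor=3
After op 4 (select(0,2) replace("UL")): buf='ULX' cursor=2
After op 5 (home): buf='ULX' cursor=0
After op 6 (end): buf='ULX' cursor=3
After op 7 (left): buf='ULX' cursor=2
After op 8 (delete): buf='UL' cursor=2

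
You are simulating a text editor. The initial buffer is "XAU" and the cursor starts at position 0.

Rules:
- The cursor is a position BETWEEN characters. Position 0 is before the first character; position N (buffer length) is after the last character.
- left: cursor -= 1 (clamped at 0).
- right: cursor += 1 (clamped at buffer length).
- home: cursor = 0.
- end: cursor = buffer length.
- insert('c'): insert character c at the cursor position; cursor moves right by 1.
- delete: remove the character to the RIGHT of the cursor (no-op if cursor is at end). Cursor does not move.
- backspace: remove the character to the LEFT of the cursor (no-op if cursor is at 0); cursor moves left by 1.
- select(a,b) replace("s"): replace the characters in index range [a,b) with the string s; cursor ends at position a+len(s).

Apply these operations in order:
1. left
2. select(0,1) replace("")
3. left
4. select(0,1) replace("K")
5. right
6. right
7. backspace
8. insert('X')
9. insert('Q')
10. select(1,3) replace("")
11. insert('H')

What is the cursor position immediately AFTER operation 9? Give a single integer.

After op 1 (left): buf='XAU' cursor=0
After op 2 (select(0,1) replace("")): buf='AU' cursor=0
After op 3 (left): buf='AU' cursor=0
After op 4 (select(0,1) replace("K")): buf='KU' cursor=1
After op 5 (right): buf='KU' cursor=2
After op 6 (right): buf='KU' cursor=2
After op 7 (backspace): buf='K' cursor=1
After op 8 (insert('X')): buf='KX' cursor=2
After op 9 (insert('Q')): buf='KXQ' cursor=3

Answer: 3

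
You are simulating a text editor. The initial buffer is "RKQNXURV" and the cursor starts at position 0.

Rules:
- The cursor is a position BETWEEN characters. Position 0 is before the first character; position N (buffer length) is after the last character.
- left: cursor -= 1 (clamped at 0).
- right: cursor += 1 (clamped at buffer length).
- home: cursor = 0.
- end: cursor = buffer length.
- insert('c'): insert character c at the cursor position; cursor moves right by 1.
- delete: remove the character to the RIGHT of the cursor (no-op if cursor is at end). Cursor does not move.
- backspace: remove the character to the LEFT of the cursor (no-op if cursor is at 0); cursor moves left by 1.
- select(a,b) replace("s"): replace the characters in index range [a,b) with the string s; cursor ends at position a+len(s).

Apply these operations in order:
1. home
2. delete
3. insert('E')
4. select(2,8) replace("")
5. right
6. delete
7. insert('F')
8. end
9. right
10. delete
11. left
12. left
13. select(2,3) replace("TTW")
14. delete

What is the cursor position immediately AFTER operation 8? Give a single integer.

Answer: 3

Derivation:
After op 1 (home): buf='RKQNXURV' cursor=0
After op 2 (delete): buf='KQNXURV' cursor=0
After op 3 (insert('E')): buf='EKQNXURV' cursor=1
After op 4 (select(2,8) replace("")): buf='EK' cursor=2
After op 5 (right): buf='EK' cursor=2
After op 6 (delete): buf='EK' cursor=2
After op 7 (insert('F')): buf='EKF' cursor=3
After op 8 (end): buf='EKF' cursor=3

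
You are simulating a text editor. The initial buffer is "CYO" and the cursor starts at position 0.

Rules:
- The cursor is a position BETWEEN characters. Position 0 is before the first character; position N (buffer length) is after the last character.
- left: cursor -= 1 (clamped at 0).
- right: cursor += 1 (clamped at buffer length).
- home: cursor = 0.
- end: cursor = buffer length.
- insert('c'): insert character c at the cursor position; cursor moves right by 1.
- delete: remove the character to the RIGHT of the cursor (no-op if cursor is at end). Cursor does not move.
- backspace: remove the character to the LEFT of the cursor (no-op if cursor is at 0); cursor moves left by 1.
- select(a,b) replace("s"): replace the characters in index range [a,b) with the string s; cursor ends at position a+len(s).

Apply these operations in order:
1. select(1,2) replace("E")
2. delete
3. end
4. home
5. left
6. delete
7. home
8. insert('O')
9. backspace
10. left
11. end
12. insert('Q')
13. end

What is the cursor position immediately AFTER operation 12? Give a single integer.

Answer: 2

Derivation:
After op 1 (select(1,2) replace("E")): buf='CEO' cursor=2
After op 2 (delete): buf='CE' cursor=2
After op 3 (end): buf='CE' cursor=2
After op 4 (home): buf='CE' cursor=0
After op 5 (left): buf='CE' cursor=0
After op 6 (delete): buf='E' cursor=0
After op 7 (home): buf='E' cursor=0
After op 8 (insert('O')): buf='OE' cursor=1
After op 9 (backspace): buf='E' cursor=0
After op 10 (left): buf='E' cursor=0
After op 11 (end): buf='E' cursor=1
After op 12 (insert('Q')): buf='EQ' cursor=2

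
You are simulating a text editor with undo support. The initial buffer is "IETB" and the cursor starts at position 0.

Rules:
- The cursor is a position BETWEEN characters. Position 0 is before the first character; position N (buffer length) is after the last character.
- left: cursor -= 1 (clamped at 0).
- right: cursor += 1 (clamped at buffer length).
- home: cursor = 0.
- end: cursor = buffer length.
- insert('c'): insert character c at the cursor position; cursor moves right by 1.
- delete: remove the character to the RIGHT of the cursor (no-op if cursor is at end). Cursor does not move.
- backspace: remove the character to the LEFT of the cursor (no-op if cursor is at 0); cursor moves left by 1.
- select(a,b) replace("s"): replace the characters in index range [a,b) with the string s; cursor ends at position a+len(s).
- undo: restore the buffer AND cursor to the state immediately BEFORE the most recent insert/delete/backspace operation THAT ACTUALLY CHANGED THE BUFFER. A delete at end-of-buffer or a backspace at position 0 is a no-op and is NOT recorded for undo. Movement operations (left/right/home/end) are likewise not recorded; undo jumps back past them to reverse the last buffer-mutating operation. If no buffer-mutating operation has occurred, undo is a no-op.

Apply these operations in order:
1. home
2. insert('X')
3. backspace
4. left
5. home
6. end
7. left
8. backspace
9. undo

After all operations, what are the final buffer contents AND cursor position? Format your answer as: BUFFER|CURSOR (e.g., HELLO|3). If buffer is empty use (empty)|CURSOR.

After op 1 (home): buf='IETB' cursor=0
After op 2 (insert('X')): buf='XIETB' cursor=1
After op 3 (backspace): buf='IETB' cursor=0
After op 4 (left): buf='IETB' cursor=0
After op 5 (home): buf='IETB' cursor=0
After op 6 (end): buf='IETB' cursor=4
After op 7 (left): buf='IETB' cursor=3
After op 8 (backspace): buf='IEB' cursor=2
After op 9 (undo): buf='IETB' cursor=3

Answer: IETB|3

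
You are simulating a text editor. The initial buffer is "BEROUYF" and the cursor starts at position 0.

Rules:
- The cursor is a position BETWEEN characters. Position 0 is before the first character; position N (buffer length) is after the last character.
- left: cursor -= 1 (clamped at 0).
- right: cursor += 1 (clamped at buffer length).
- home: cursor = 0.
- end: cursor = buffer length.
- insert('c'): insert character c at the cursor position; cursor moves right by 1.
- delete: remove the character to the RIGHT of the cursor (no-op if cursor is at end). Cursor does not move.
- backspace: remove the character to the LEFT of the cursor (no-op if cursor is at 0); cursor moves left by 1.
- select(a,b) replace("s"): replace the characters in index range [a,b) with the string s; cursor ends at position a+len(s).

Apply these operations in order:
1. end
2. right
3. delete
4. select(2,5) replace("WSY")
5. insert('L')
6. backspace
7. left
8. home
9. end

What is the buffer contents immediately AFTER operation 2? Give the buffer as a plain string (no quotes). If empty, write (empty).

After op 1 (end): buf='BEROUYF' cursor=7
After op 2 (right): buf='BEROUYF' cursor=7

Answer: BEROUYF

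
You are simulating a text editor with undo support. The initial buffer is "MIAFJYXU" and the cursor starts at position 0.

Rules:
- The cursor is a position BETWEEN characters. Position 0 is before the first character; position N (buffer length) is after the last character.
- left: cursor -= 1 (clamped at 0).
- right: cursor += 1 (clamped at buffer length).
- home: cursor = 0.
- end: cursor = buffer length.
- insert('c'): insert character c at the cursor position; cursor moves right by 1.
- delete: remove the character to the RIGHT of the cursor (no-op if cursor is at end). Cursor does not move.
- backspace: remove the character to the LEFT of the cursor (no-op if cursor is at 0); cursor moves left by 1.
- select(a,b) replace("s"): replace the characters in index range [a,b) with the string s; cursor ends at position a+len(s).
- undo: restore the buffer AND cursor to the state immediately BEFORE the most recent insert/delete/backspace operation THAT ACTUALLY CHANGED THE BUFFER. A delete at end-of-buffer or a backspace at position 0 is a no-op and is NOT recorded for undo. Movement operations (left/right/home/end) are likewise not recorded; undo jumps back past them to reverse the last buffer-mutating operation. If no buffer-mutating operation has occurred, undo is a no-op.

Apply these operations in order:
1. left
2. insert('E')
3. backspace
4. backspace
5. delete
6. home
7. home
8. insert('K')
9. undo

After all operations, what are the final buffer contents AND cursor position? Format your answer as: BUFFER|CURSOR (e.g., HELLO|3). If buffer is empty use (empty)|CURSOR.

After op 1 (left): buf='MIAFJYXU' cursor=0
After op 2 (insert('E')): buf='EMIAFJYXU' cursor=1
After op 3 (backspace): buf='MIAFJYXU' cursor=0
After op 4 (backspace): buf='MIAFJYXU' cursor=0
After op 5 (delete): buf='IAFJYXU' cursor=0
After op 6 (home): buf='IAFJYXU' cursor=0
After op 7 (home): buf='IAFJYXU' cursor=0
After op 8 (insert('K')): buf='KIAFJYXU' cursor=1
After op 9 (undo): buf='IAFJYXU' cursor=0

Answer: IAFJYXU|0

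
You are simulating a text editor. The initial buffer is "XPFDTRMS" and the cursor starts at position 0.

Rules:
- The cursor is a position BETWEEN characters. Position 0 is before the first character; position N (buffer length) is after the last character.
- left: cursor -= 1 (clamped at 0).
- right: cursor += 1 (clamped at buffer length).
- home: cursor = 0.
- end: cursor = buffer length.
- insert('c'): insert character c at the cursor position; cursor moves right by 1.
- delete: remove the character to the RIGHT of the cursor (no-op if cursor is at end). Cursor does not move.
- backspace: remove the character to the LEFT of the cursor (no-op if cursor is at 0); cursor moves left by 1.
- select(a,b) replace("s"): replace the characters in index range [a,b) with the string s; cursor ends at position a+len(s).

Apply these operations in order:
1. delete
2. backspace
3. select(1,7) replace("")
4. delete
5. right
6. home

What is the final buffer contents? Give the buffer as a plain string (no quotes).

After op 1 (delete): buf='PFDTRMS' cursor=0
After op 2 (backspace): buf='PFDTRMS' cursor=0
After op 3 (select(1,7) replace("")): buf='P' cursor=1
After op 4 (delete): buf='P' cursor=1
After op 5 (right): buf='P' cursor=1
After op 6 (home): buf='P' cursor=0

Answer: P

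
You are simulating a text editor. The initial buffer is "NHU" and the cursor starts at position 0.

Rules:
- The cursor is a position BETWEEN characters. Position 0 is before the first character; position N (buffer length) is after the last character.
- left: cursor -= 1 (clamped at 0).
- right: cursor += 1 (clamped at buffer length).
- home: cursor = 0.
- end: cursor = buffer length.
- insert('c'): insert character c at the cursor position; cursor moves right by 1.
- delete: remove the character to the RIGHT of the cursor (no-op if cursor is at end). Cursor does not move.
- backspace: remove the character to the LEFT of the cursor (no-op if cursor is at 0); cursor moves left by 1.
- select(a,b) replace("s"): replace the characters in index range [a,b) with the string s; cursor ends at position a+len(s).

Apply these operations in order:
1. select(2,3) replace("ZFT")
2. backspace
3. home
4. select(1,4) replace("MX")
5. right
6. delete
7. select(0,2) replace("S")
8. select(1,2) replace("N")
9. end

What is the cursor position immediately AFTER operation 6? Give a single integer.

Answer: 3

Derivation:
After op 1 (select(2,3) replace("ZFT")): buf='NHZFT' cursor=5
After op 2 (backspace): buf='NHZF' cursor=4
After op 3 (home): buf='NHZF' cursor=0
After op 4 (select(1,4) replace("MX")): buf='NMX' cursor=3
After op 5 (right): buf='NMX' cursor=3
After op 6 (delete): buf='NMX' cursor=3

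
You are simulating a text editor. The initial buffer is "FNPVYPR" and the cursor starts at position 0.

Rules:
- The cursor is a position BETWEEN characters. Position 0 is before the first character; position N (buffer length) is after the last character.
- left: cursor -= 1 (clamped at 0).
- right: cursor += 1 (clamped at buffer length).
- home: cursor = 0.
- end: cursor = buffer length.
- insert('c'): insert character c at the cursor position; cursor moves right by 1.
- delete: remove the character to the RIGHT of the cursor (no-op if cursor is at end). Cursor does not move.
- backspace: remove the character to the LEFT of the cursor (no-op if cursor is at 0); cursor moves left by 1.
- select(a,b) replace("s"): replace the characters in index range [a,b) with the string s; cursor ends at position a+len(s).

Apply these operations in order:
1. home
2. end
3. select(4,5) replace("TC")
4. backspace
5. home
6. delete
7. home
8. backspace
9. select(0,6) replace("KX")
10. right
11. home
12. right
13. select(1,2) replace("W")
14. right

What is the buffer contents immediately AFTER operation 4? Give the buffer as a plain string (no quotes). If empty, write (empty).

Answer: FNPVTPR

Derivation:
After op 1 (home): buf='FNPVYPR' cursor=0
After op 2 (end): buf='FNPVYPR' cursor=7
After op 3 (select(4,5) replace("TC")): buf='FNPVTCPR' cursor=6
After op 4 (backspace): buf='FNPVTPR' cursor=5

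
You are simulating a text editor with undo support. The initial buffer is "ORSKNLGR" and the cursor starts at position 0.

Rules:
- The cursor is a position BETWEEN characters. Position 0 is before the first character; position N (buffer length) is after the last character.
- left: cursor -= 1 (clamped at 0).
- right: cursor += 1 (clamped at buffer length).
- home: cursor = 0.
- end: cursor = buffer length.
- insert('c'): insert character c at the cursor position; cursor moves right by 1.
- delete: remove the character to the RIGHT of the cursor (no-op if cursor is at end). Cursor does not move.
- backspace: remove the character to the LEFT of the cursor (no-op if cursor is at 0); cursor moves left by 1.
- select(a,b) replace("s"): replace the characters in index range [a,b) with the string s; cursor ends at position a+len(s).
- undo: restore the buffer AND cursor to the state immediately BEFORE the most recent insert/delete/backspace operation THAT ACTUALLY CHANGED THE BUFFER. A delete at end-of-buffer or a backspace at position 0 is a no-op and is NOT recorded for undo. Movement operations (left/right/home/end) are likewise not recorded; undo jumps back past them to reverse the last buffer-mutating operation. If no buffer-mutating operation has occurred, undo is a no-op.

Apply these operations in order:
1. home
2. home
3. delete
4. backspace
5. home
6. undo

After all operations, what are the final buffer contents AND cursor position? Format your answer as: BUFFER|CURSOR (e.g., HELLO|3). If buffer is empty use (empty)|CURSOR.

Answer: ORSKNLGR|0

Derivation:
After op 1 (home): buf='ORSKNLGR' cursor=0
After op 2 (home): buf='ORSKNLGR' cursor=0
After op 3 (delete): buf='RSKNLGR' cursor=0
After op 4 (backspace): buf='RSKNLGR' cursor=0
After op 5 (home): buf='RSKNLGR' cursor=0
After op 6 (undo): buf='ORSKNLGR' cursor=0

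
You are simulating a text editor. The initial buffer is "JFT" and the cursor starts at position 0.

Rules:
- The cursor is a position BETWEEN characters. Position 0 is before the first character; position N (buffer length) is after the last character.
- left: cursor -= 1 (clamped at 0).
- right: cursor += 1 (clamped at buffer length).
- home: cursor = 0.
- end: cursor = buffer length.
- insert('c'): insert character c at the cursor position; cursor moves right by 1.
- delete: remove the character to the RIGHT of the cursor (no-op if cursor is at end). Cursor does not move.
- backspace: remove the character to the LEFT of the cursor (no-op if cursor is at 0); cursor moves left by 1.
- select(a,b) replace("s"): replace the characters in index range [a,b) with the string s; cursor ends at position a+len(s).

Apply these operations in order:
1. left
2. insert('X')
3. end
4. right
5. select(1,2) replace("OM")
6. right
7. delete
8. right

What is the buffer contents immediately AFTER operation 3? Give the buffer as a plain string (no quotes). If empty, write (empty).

Answer: XJFT

Derivation:
After op 1 (left): buf='JFT' cursor=0
After op 2 (insert('X')): buf='XJFT' cursor=1
After op 3 (end): buf='XJFT' cursor=4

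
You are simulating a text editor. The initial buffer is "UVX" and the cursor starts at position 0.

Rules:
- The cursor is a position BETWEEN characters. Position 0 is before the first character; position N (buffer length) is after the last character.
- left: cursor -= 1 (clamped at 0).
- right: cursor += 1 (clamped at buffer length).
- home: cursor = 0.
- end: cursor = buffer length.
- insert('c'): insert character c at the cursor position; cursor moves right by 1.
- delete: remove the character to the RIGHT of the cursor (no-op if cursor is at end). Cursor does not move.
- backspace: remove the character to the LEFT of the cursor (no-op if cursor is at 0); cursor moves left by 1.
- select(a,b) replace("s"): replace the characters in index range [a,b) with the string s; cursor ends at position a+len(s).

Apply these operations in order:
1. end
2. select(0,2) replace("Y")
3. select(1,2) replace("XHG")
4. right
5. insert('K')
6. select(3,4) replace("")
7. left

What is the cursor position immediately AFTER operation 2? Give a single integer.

After op 1 (end): buf='UVX' cursor=3
After op 2 (select(0,2) replace("Y")): buf='YX' cursor=1

Answer: 1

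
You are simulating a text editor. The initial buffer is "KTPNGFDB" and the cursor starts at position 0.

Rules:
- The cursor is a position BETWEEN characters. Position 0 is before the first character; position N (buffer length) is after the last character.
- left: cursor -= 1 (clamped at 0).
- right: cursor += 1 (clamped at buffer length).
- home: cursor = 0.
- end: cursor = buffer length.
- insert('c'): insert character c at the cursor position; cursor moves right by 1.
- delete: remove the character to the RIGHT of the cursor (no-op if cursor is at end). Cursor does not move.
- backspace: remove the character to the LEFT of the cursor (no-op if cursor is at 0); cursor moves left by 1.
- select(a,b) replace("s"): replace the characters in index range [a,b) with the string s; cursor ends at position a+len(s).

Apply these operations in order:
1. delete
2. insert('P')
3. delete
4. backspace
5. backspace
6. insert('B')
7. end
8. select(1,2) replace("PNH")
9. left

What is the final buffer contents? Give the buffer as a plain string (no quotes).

After op 1 (delete): buf='TPNGFDB' cursor=0
After op 2 (insert('P')): buf='PTPNGFDB' cursor=1
After op 3 (delete): buf='PPNGFDB' cursor=1
After op 4 (backspace): buf='PNGFDB' cursor=0
After op 5 (backspace): buf='PNGFDB' cursor=0
After op 6 (insert('B')): buf='BPNGFDB' cursor=1
After op 7 (end): buf='BPNGFDB' cursor=7
After op 8 (select(1,2) replace("PNH")): buf='BPNHNGFDB' cursor=4
After op 9 (left): buf='BPNHNGFDB' cursor=3

Answer: BPNHNGFDB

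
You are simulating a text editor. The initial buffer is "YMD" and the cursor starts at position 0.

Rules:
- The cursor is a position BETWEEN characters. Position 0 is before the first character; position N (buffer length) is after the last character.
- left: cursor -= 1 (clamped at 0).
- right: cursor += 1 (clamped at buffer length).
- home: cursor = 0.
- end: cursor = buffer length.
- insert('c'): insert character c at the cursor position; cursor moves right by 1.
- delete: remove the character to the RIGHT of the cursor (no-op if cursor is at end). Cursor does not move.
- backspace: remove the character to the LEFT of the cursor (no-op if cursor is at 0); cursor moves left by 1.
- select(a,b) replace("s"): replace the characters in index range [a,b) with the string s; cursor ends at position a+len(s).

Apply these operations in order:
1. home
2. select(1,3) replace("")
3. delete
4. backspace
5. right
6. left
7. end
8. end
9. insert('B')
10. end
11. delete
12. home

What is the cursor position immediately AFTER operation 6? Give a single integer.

After op 1 (home): buf='YMD' cursor=0
After op 2 (select(1,3) replace("")): buf='Y' cursor=1
After op 3 (delete): buf='Y' cursor=1
After op 4 (backspace): buf='(empty)' cursor=0
After op 5 (right): buf='(empty)' cursor=0
After op 6 (left): buf='(empty)' cursor=0

Answer: 0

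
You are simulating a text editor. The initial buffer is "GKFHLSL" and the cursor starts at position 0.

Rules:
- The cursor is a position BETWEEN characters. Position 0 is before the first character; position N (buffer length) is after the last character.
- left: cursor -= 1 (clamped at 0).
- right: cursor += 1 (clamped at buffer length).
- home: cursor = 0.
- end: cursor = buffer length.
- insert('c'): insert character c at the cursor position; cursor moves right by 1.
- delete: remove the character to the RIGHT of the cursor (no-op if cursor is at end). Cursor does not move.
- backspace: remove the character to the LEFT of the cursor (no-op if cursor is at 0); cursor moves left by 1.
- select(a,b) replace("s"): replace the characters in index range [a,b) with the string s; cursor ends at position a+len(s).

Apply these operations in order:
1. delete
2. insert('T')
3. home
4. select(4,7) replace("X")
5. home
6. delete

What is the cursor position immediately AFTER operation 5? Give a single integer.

Answer: 0

Derivation:
After op 1 (delete): buf='KFHLSL' cursor=0
After op 2 (insert('T')): buf='TKFHLSL' cursor=1
After op 3 (home): buf='TKFHLSL' cursor=0
After op 4 (select(4,7) replace("X")): buf='TKFHX' cursor=5
After op 5 (home): buf='TKFHX' cursor=0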